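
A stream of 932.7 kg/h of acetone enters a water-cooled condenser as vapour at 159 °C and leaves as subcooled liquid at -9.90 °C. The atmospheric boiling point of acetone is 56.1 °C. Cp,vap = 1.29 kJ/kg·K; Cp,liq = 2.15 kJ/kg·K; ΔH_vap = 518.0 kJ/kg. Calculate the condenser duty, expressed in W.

vapour 159→56.1 °C: -132.74 kJ/kg
condensation at 56.1 °C: -518 kJ/kg
liquid 56.1→-9.90 °C: -141.9 kJ/kg
Δh = -132.74 + -518 + -141.9 = -792.64 kJ/kg
Q = ṁ·Δh = 932.7 kg/h × -792.64 kJ/kg = -739300 kJ/h
|Q| = 205.36 kW = 205360 W

Q_c = 205000 W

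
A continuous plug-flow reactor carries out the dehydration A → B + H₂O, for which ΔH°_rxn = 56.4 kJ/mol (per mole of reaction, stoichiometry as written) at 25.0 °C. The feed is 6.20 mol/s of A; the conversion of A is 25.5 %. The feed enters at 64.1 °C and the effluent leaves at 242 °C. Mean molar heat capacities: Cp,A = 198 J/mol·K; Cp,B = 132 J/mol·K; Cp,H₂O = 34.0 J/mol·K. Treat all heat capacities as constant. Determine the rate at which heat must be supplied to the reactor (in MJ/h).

Q_in = 1070 MJ/h

Extent of reaction ξ = 0.255 × 6.20 = 1.581 mol/s
Reaction term: ξ·ΔH°_rxn = 1.581 × 56.4 = 89.168 kJ/s
Sensible, feed 64.1→25 °C: -47.999 kJ/s
Outlet flows (mol/s): A 4.619, B 1.581, H₂O 1.581
Sensible, products 25→242 °C: 255.41 kJ/s
Q = ΔH = 296.58 kJ/s = 296.58 kW
Heat supplied = 1067.7 MJ/h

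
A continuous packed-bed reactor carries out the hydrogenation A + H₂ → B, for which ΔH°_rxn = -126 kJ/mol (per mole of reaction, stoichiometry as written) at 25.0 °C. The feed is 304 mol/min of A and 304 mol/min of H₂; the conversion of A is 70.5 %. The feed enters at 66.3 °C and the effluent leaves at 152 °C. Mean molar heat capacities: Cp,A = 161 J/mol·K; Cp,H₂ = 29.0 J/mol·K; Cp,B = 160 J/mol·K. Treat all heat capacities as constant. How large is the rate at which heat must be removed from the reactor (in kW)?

Extent of reaction ξ = 0.705 × 304 = 214.32 mol/min
Reaction term: ξ·ΔH°_rxn = 214.32 × -126 = -27004 kJ/min
Sensible, feed 66.3→25 °C: -2385.5 kJ/min
Outlet flows (mol/min): A 89.68, H₂ 89.68, B 214.32
Sensible, products 25→152 °C: 6519 kJ/min
Q = ΔH = -22871 kJ/min = -381.18 kW
Heat removed = 381.18 kW

Q_out = 381 kW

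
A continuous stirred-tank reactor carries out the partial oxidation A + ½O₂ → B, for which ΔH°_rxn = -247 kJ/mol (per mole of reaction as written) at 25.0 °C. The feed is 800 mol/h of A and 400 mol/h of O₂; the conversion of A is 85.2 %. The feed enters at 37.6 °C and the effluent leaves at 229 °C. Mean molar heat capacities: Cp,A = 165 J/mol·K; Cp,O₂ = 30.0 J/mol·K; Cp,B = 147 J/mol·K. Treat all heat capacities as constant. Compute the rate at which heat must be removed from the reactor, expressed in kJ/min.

Q_out = 2420 kJ/min

Extent of reaction ξ = 0.852 × 800 = 681.6 mol/h
Reaction term: ξ·ΔH°_rxn = 681.6 × -247 = -168360 kJ/h
Sensible, feed 37.6→25 °C: -1814.4 kJ/h
Outlet flows (mol/h): A 118.4, O₂ 59.2, B 681.6
Sensible, products 25→229 °C: 24787 kJ/h
Q = ΔH = -145380 kJ/h = -40.384 kW
Heat removed = 2423 kJ/min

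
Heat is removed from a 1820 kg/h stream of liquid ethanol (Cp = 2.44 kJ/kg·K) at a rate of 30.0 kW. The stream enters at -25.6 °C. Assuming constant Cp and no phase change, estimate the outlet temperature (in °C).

Q = 30.0 kW = 108000 kJ/h
ΔT = Q/(ṁ·Cp) = 108000/(1820×2.44) = 24.32 K
T_out = -25.6 − 24.32 = -49.92 °C

T_out = -49.9 °C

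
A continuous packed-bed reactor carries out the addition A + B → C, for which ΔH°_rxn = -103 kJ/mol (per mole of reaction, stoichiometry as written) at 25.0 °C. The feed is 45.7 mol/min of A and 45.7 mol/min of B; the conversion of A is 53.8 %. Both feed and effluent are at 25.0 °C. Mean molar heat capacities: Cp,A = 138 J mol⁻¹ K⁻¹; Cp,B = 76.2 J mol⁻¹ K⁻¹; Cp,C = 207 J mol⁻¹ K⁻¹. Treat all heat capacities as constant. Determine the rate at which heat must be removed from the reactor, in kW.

Extent of reaction ξ = 0.538 × 45.7 = 24.587 mol/min
Reaction term: ξ·ΔH°_rxn = 24.587 × -103 = -2532.4 kJ/min
Q = ΔH = -2532.4 kJ/min = -42.207 kW
Heat removed = 42.207 kW

Q_out = 42.2 kW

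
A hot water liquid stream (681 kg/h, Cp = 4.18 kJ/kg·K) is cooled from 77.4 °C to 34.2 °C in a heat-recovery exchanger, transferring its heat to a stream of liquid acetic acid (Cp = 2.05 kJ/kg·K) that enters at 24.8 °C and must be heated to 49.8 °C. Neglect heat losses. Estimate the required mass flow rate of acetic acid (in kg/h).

Heat released by hot stream: Q = 681 × 4.18 × (77.4 − 34.2) = 122970 kJ/h
Energy balance on cold side (adiabatic exchanger): Q = ṁ_c·Cp_c·(T_c,out − T_c,in)
ṁ_c = 122970 / [2.05 × (49.8 − 24.8)] = 2399.5 kg/h

ṁ_c = 2400 kg/h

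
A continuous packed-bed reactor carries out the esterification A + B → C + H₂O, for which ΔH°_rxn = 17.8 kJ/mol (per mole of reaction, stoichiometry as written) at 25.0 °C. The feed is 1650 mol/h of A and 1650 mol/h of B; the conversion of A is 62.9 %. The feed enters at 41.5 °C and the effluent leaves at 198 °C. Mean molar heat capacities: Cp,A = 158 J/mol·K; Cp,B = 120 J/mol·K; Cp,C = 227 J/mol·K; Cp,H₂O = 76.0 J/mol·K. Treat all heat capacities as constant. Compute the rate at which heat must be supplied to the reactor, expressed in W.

Q_in = 26300 W

Extent of reaction ξ = 0.629 × 1650 = 1037.8 mol/h
Reaction term: ξ·ΔH°_rxn = 1037.8 × 17.8 = 18474 kJ/h
Sensible, feed 41.5→25 °C: -7568.6 kJ/h
Outlet flows (mol/h): A 612.15, B 612.15, C 1037.8, H₂O 1037.8
Sensible, products 25→198 °C: 83844 kJ/h
Q = ΔH = 94749 kJ/h = 26.319 kW
Heat supplied = 26319 W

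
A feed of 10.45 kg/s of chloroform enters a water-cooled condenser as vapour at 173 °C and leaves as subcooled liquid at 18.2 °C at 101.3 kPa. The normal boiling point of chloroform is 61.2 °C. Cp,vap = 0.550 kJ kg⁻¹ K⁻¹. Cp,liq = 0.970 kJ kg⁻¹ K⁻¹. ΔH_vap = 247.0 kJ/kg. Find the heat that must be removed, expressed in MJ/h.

vapour 173→61.2 °C: -61.49 kJ/kg
condensation at 61.2 °C: -247 kJ/kg
liquid 61.2→18.2 °C: -41.71 kJ/kg
Δh = -61.49 + -247 + -41.71 = -350.2 kJ/kg
Q = ṁ·Δh = 10.45 kg/s × -350.2 kJ/kg = -3659.6 kJ/s
|Q| = 3659.6 kW = 13175 MJ/h

Q_c = 13200 MJ/h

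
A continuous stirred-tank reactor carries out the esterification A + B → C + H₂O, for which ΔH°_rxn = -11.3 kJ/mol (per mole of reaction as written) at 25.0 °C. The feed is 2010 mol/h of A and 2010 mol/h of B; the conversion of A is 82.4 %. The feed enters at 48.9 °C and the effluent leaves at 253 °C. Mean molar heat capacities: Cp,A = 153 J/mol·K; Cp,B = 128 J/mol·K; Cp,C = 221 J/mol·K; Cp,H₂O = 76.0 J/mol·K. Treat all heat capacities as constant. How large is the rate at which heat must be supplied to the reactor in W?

Extent of reaction ξ = 0.824 × 2010 = 1656.2 mol/h
Reaction term: ξ·ΔH°_rxn = 1656.2 × -11.3 = -18716 kJ/h
Sensible, feed 48.9→25 °C: -13499 kJ/h
Outlet flows (mol/h): A 353.76, B 353.76, C 1656.2, H₂O 1656.2
Sensible, products 25→253 °C: 134820 kJ/h
Q = ΔH = 102600 kJ/h = 28.501 kW
Heat supplied = 28501 W

Q_in = 28500 W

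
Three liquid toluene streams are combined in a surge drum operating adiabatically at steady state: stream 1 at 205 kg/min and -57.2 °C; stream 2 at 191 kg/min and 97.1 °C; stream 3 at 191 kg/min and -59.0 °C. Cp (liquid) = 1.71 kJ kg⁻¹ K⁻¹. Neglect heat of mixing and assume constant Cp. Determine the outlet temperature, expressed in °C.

T_out = -7.58 °C

No heat crosses the boundary, so H_out = H_in.
T_out = Σ ṁᵢCp,ᵢTᵢ / Σ ṁᵢCp,ᵢ
      = -7607.6 / 1003.8 = -7.579 °C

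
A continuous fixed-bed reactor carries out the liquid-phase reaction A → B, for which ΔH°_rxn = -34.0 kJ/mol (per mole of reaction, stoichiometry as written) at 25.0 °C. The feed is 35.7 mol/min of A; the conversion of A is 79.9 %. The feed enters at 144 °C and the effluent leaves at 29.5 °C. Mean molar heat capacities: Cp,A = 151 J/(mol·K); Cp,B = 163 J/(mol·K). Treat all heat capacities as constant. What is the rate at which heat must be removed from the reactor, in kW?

Extent of reaction ξ = 0.799 × 35.7 = 28.524 mol/min
Reaction term: ξ·ΔH°_rxn = 28.524 × -34.0 = -969.83 kJ/min
Sensible, feed 144→25 °C: -641.49 kJ/min
Outlet flows (mol/min): A 7.1757, B 28.524
Sensible, products 25→29.5 °C: 25.798 kJ/min
Q = ΔH = -1585.5 kJ/min = -26.425 kW
Heat removed = 26.425 kW

Q_out = 26.4 kW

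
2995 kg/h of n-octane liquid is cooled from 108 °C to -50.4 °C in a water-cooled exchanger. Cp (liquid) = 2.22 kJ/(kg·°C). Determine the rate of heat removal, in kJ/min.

Q_c = 17600 kJ/min

Q = ṁ·Cp·ΔT = 2995 × 2.22 × (-50.4 − 108) = -1.0532e+06 kJ/h
Converting: 1.0532e+06 / 3600 s = 292.55 kW
Cooling duty = 17553 kJ/min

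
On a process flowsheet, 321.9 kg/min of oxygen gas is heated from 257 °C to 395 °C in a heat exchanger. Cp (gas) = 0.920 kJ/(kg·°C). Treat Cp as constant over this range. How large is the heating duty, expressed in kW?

Q = ṁ·Cp·ΔT = 321.9 × 0.920 × (395 − 257) = 40868 kJ/min
Converting: 40868 / 60 s = 681.14 kW

Q = 681 kW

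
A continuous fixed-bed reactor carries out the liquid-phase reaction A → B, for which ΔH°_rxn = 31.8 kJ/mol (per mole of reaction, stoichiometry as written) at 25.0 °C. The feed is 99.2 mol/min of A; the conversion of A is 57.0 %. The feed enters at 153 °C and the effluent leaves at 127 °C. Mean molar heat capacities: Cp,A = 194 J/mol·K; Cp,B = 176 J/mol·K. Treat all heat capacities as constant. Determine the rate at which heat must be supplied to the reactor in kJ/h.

Extent of reaction ξ = 0.570 × 99.2 = 56.544 mol/min
Reaction term: ξ·ΔH°_rxn = 56.544 × 31.8 = 1798.1 kJ/min
Sensible, feed 153→25 °C: -2463.3 kJ/min
Outlet flows (mol/min): A 42.656, B 56.544
Sensible, products 25→127 °C: 1859.2 kJ/min
Q = ΔH = 1193.9 kJ/min = 19.899 kW
Heat supplied = 71635 kJ/h

Q_in = 71600 kJ/h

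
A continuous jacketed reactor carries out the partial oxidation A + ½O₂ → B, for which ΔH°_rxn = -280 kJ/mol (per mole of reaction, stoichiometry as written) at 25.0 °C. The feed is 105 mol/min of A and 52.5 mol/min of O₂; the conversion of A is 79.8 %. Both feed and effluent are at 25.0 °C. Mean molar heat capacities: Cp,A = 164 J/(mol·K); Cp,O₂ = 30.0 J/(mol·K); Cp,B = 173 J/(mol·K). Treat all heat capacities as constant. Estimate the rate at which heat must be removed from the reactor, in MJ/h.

Q_out = 1410 MJ/h

Extent of reaction ξ = 0.798 × 105 = 83.79 mol/min
Reaction term: ξ·ΔH°_rxn = 83.79 × -280 = -23461 kJ/min
Q = ΔH = -23461 kJ/min = -391.02 kW
Heat removed = 1407.7 MJ/h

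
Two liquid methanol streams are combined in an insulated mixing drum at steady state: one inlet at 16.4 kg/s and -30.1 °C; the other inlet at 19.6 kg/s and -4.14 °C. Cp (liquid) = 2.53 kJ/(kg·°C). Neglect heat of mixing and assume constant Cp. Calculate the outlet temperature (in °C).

Energy balance with Q = 0: Σ ṁᵢCp,ᵢ(T_out − Tᵢ) = 0
Σ ṁᵢCp,ᵢTᵢ = 16.4×2.53×-30.1 + 19.6×2.53×-4.14 = -1454.2
Σ ṁᵢCp,ᵢ = 16.4×2.53 + 19.6×2.53 = 91.08
T_out = -1454.2 / 91.08 = -15.966 °C

T_out = -16.0 °C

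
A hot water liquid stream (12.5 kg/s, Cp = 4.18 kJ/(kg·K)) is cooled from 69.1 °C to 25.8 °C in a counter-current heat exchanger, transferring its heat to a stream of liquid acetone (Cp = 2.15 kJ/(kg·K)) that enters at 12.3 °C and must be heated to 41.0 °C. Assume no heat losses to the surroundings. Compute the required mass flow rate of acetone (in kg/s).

ṁ_c = 36.7 kg/s

Heat released by hot stream: Q = 12.5 × 4.18 × (69.1 − 25.8) = 2262.4 kJ/s
Energy balance on cold side (adiabatic exchanger): Q = ṁ_c·Cp_c·(T_c,out − T_c,in)
ṁ_c = 2262.4 / [2.15 × (41.0 − 12.3)] = 36.665 kg/s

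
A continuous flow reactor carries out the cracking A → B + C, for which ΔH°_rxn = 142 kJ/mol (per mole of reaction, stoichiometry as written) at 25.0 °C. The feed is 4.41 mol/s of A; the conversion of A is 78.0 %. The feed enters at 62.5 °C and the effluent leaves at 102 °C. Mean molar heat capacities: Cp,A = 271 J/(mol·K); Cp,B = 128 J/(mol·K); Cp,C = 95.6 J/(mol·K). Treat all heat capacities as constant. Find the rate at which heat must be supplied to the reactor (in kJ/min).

Extent of reaction ξ = 0.780 × 4.41 = 3.4398 mol/s
Reaction term: ξ·ΔH°_rxn = 3.4398 × 142 = 488.45 kJ/s
Sensible, feed 62.5→25 °C: -44.817 kJ/s
Outlet flows (mol/s): A 0.9702, B 3.4398, C 3.4398
Sensible, products 25→102 °C: 79.469 kJ/s
Q = ΔH = 523.1 kJ/s = 523.1 kW
Heat supplied = 31386 kJ/min

Q_in = 31400 kJ/min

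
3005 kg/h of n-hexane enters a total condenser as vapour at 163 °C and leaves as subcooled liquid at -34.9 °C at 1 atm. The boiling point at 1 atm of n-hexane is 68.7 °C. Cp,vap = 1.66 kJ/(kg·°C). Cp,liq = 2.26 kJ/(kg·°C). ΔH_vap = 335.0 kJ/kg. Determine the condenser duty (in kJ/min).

Q_c = 36300 kJ/min

vapour 163→68.7 °C: -156.54 kJ/kg
condensation at 68.7 °C: -335 kJ/kg
liquid 68.7→-34.9 °C: -234.14 kJ/kg
Δh = -156.54 + -335 + -234.14 = -725.67 kJ/kg
Q = ṁ·Δh = 3005 kg/h × -725.67 kJ/kg = -2.1807e+06 kJ/h
|Q| = 605.74 kW = 36344 kJ/min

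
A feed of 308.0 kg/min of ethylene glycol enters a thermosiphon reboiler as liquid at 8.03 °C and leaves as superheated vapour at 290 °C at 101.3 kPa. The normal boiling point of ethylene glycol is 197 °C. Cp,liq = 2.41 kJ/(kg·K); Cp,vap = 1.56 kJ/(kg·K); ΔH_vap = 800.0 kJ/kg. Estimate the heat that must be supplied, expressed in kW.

liquid 8.03→197 °C: 455.42 kJ/kg
vaporisation at 197 °C: 800 kJ/kg
vapour 197→290 °C: 145.08 kJ/kg
Δh = 455.42 + 800 + 145.08 = 1400.5 kJ/kg
Q = ṁ·Δh = 308.0 kg/min × 1400.5 kJ/kg = 431350 kJ/min
|Q| = 7189.2 kW

Q = 7190 kW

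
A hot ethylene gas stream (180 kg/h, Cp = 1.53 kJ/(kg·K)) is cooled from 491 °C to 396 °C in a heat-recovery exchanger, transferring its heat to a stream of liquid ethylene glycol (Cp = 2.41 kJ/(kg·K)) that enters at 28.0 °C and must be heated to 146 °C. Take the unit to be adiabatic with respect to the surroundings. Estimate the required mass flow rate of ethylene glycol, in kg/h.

ṁ_c = 92.0 kg/h

Heat released by hot stream: Q = 180 × 1.53 × (491 − 396) = 26163 kJ/h
Energy balance on cold side (adiabatic exchanger): Q = ṁ_c·Cp_c·(T_c,out − T_c,in)
ṁ_c = 26163 / [2.41 × (146 − 28.0)] = 92 kg/h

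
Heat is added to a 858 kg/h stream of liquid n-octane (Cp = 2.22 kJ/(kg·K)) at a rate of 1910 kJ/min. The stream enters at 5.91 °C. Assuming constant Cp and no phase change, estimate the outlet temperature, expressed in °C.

Q = 1910 kJ/min = 114600 kJ/h
ΔT = Q/(ṁ·Cp) = 114600/(858×2.22) = 60.165 K
T_out = 5.91 + 60.165 = 66.075 °C

T_out = 66.1 °C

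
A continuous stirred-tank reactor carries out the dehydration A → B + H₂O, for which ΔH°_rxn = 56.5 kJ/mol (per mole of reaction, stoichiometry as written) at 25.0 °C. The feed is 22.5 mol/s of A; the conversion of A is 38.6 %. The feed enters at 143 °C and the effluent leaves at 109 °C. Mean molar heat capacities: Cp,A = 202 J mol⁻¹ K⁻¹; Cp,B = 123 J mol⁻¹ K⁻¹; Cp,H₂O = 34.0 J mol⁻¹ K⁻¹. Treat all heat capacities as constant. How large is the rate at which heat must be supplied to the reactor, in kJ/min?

Extent of reaction ξ = 0.386 × 22.5 = 8.685 mol/s
Reaction term: ξ·ΔH°_rxn = 8.685 × 56.5 = 490.7 kJ/s
Sensible, feed 143→25 °C: -536.31 kJ/s
Outlet flows (mol/s): A 13.815, B 8.685, H₂O 8.685
Sensible, products 25→109 °C: 348.95 kJ/s
Q = ΔH = 303.34 kJ/s = 303.34 kW
Heat supplied = 18201 kJ/min

Q_in = 18200 kJ/min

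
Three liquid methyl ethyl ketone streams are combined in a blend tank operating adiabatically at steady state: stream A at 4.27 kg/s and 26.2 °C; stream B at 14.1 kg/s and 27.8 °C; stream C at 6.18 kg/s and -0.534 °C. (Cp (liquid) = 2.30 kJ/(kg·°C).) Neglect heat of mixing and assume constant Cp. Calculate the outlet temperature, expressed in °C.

No heat crosses the boundary, so H_out = H_in.
T_out = Σ ṁᵢCp,ᵢTᵢ / Σ ṁᵢCp,ᵢ
      = 1151.3 / 56.465 = 20.389 °C

T_out = 20.4 °C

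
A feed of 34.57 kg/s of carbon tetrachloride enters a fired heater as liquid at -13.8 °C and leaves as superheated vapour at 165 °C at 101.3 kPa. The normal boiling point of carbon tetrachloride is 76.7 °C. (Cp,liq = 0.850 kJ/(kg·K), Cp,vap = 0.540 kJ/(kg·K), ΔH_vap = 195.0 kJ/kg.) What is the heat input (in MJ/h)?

liquid -13.8→76.7 °C: 76.925 kJ/kg
vaporisation at 76.7 °C: 195 kJ/kg
vapour 76.7→165 °C: 47.682 kJ/kg
Δh = 76.925 + 195 + 47.682 = 319.61 kJ/kg
Q = ṁ·Δh = 34.57 kg/s × 319.61 kJ/kg = 11049 kJ/s
|Q| = 11049 kW = 39776 MJ/h

Q = 39800 MJ/h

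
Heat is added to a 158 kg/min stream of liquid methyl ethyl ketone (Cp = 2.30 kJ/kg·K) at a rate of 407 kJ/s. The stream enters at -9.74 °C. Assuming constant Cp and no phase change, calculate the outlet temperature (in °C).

T_out = 57.5 °C

Q = 407 kJ/s = 24420 kJ/min
ΔT = Q/(ṁ·Cp) = 24420/(158×2.30) = 67.199 K
T_out = -9.74 + 67.199 = 57.459 °C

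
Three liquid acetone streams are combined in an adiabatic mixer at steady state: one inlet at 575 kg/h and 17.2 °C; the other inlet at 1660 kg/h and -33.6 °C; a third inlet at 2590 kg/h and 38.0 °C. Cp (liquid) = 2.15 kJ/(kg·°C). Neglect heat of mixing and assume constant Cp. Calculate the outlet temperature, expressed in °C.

Adiabatic, steady state ⇒ Σ ṁᵢCp,ᵢ(T_out − Tᵢ) = 0
Σ ṁᵢCp,ᵢTᵢ = 575×2.15×17.2 + 1660×2.15×-33.6 + 2590×2.15×38.0 = 112950
Σ ṁᵢCp,ᵢ = 575×2.15 + 1660×2.15 + 2590×2.15 = 10374
T_out = 112950 / 10374 = 10.888 °C

T_out = 10.9 °C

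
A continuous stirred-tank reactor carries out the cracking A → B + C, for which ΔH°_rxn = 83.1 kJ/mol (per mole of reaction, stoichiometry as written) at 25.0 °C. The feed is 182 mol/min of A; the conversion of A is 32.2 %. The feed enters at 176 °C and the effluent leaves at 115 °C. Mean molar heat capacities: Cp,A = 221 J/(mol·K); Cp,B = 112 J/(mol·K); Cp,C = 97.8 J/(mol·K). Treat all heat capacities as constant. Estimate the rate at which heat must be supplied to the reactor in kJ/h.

Extent of reaction ξ = 0.322 × 182 = 58.604 mol/min
Reaction term: ξ·ΔH°_rxn = 58.604 × 83.1 = 4870 kJ/min
Sensible, feed 176→25 °C: -6073.5 kJ/min
Outlet flows (mol/min): A 123.4, B 58.604, C 58.604
Sensible, products 25→115 °C: 3560.9 kJ/min
Q = ΔH = 2357.4 kJ/min = 39.29 kW
Heat supplied = 141440 kJ/h

Q_in = 141000 kJ/h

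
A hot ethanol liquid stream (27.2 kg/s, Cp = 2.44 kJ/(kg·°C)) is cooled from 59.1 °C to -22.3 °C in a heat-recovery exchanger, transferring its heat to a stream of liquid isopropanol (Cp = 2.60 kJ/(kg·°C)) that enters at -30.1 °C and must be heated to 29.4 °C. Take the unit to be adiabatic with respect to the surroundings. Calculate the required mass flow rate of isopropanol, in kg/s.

Heat released by hot stream: Q = 27.2 × 2.44 × (59.1 − -22.3) = 5402.4 kJ/s
Energy balance on cold side (adiabatic exchanger): Q = ṁ_c·Cp_c·(T_c,out − T_c,in)
ṁ_c = 5402.4 / [2.60 × (29.4 − -30.1)] = 34.921 kg/s

ṁ_c = 34.9 kg/s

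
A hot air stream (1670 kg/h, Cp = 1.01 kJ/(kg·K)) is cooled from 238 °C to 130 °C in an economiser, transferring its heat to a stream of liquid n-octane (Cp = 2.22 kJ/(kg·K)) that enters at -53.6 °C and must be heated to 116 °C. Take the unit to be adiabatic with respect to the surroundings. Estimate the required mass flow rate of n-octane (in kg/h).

ṁ_c = 484 kg/h

Heat released by hot stream: Q = 1670 × 1.01 × (238 − 130) = 182160 kJ/h
Energy balance on cold side (adiabatic exchanger): Q = ṁ_c·Cp_c·(T_c,out − T_c,in)
ṁ_c = 182160 / [2.22 × (116 − -53.6)] = 483.82 kg/h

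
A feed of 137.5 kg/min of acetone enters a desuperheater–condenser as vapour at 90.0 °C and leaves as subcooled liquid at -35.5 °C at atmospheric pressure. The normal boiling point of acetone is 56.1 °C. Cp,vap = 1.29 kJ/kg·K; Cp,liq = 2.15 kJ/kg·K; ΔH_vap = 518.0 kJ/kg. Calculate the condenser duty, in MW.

Q_c = 1.74 MW

vapour 90.0→56.1 °C: -43.731 kJ/kg
condensation at 56.1 °C: -518 kJ/kg
liquid 56.1→-35.5 °C: -196.94 kJ/kg
Δh = -43.731 + -518 + -196.94 = -758.67 kJ/kg
Q = ṁ·Δh = 137.5 kg/min × -758.67 kJ/kg = -104320 kJ/min
|Q| = 1738.6 kW = 1.7386 MW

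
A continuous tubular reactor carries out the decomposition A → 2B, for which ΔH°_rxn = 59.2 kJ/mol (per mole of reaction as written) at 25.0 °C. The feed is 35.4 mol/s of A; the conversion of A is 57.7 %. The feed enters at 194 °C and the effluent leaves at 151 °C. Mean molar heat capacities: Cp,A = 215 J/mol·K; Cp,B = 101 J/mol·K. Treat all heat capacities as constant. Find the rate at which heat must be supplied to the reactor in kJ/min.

Q_in = 50900 kJ/min

Extent of reaction ξ = 0.577 × 35.4 = 20.426 mol/s
Reaction term: ξ·ΔH°_rxn = 20.426 × 59.2 = 1209.2 kJ/s
Sensible, feed 194→25 °C: -1286.3 kJ/s
Outlet flows (mol/s): A 14.974, B 40.852
Sensible, products 25→151 °C: 925.53 kJ/s
Q = ΔH = 848.48 kJ/s = 848.48 kW
Heat supplied = 50909 kJ/min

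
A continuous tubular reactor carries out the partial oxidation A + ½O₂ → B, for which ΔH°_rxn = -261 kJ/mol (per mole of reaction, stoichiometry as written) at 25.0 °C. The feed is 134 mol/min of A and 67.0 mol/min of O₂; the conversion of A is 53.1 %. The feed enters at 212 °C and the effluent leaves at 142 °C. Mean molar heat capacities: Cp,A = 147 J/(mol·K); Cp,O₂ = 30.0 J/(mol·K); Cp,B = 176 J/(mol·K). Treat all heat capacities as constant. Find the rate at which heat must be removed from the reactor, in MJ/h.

Extent of reaction ξ = 0.531 × 134 = 71.154 mol/min
Reaction term: ξ·ΔH°_rxn = 71.154 × -261 = -18571 kJ/min
Sensible, feed 212→25 °C: -4059.4 kJ/min
Outlet flows (mol/min): A 62.846, O₂ 31.423, B 71.154
Sensible, products 25→142 °C: 2656.4 kJ/min
Q = ΔH = -19974 kJ/min = -332.9 kW
Heat removed = 1198.5 MJ/h

Q_out = 1200 MJ/h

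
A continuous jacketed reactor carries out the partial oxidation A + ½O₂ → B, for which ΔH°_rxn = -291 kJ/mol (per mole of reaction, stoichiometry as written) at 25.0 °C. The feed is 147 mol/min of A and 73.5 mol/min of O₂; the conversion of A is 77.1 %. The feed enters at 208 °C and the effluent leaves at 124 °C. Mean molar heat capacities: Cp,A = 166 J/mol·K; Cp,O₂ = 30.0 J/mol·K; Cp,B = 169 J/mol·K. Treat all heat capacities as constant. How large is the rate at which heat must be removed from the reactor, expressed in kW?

Extent of reaction ξ = 0.771 × 147 = 113.34 mol/min
Reaction term: ξ·ΔH°_rxn = 113.34 × -291 = -32981 kJ/min
Sensible, feed 208→25 °C: -4869.1 kJ/min
Outlet flows (mol/min): A 33.663, O₂ 16.831, B 113.34
Sensible, products 25→124 °C: 2499.4 kJ/min
Q = ΔH = -35351 kJ/min = -589.18 kW
Heat removed = 589.18 kW

Q_out = 589 kW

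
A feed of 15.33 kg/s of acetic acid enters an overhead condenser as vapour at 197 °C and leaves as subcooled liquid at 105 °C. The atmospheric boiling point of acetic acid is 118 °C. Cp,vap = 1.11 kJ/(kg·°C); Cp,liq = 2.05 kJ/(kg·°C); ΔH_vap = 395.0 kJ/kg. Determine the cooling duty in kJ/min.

Q_c = 468000 kJ/min

vapour 197→118 °C: -87.69 kJ/kg
condensation at 118 °C: -395 kJ/kg
liquid 118→105 °C: -26.65 kJ/kg
Δh = -87.69 + -395 + -26.65 = -509.34 kJ/kg
Q = ṁ·Δh = 15.33 kg/s × -509.34 kJ/kg = -7808.2 kJ/s
|Q| = 7808.2 kW = 468490 kJ/min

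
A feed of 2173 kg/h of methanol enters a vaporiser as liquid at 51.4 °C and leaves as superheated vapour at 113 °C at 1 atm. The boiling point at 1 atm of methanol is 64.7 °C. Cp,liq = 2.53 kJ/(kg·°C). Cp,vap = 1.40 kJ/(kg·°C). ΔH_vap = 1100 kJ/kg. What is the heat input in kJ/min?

Q = 43500 kJ/min

liquid 51.4→64.7 °C: 33.649 kJ/kg
vaporisation at 64.7 °C: 1100 kJ/kg
vapour 64.7→113 °C: 67.62 kJ/kg
Δh = 33.649 + 1100 + 67.62 = 1201.3 kJ/kg
Q = ṁ·Δh = 2173 kg/h × 1201.3 kJ/kg = 2.6104e+06 kJ/h
|Q| = 725.1 kW = 43506 kJ/min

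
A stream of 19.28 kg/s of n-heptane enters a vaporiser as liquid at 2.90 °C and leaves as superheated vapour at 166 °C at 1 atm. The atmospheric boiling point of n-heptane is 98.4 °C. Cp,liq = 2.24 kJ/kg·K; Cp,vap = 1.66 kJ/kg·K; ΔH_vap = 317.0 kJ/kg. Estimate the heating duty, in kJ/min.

Q = 744000 kJ/min

liquid 2.90→98.4 °C: 213.92 kJ/kg
vaporisation at 98.4 °C: 317 kJ/kg
vapour 98.4→166 °C: 112.22 kJ/kg
Δh = 213.92 + 317 + 112.22 = 643.14 kJ/kg
Q = ṁ·Δh = 19.28 kg/s × 643.14 kJ/kg = 12400 kJ/s
|Q| = 12400 kW = 743980 kJ/min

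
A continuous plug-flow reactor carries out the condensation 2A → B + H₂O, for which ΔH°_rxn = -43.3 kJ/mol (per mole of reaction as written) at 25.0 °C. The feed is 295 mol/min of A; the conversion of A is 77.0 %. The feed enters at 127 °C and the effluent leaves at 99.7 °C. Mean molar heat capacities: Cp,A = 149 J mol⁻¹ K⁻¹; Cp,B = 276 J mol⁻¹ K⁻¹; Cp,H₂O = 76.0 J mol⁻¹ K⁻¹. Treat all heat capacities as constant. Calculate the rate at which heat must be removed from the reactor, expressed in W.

Q_out = 94300 W

Extent of reaction ξ = 0.770 × 295 / 2 = 113.58 mol/min
Reaction term: ξ·ΔH°_rxn = 113.58 × -43.3 = -4917.8 kJ/min
Sensible, feed 127→25 °C: -4483.4 kJ/min
Outlet flows (mol/min): A 67.85, B 113.58, H₂O 113.58
Sensible, products 25→99.7 °C: 3741.6 kJ/min
Q = ΔH = -5659.6 kJ/min = -94.327 kW
Heat removed = 94327 W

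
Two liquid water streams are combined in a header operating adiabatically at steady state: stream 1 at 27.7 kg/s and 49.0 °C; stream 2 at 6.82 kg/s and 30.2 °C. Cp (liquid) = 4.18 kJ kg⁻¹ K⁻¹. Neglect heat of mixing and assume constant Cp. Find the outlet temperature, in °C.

T_out = 45.3 °C

Energy balance with Q = 0: Σ ṁᵢCp,ᵢ(T_out − Tᵢ) = 0
Σ ṁᵢCp,ᵢTᵢ = 27.7×4.18×49.0 + 6.82×4.18×30.2 = 6534.4
Σ ṁᵢCp,ᵢ = 27.7×4.18 + 6.82×4.18 = 144.29
T_out = 6534.4 / 144.29 = 45.286 °C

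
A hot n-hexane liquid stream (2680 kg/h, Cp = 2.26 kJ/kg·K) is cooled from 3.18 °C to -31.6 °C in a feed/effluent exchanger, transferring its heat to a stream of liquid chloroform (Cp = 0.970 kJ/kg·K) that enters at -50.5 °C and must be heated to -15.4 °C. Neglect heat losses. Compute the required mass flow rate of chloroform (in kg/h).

Heat released by hot stream: Q = 2680 × 2.26 × (3.18 − -31.6) = 210660 kJ/h
Energy balance on cold side (adiabatic exchanger): Q = ṁ_c·Cp_c·(T_c,out − T_c,in)
ṁ_c = 210660 / [0.970 × (-15.4 − -50.5)] = 6187.2 kg/h

ṁ_c = 6190 kg/h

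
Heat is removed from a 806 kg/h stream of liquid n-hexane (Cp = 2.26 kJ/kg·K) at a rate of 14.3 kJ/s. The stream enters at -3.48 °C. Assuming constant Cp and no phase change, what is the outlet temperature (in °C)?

T_out = -31.7 °C

Q = 14.3 kJ/s = 51480 kJ/h
ΔT = Q/(ṁ·Cp) = 51480/(806×2.26) = 28.261 K
T_out = -3.48 − 28.261 = -31.741 °C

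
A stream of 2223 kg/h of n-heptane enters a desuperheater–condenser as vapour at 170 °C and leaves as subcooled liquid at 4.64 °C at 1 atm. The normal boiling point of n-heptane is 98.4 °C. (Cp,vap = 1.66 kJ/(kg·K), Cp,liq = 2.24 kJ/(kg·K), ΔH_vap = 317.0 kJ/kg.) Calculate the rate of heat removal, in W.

Q_c = 399000 W

vapour 170→98.4 °C: -118.86 kJ/kg
condensation at 98.4 °C: -317 kJ/kg
liquid 98.4→4.64 °C: -210.02 kJ/kg
Δh = -118.86 + -317 + -210.02 = -645.88 kJ/kg
Q = ṁ·Δh = 2223 kg/h × -645.88 kJ/kg = -1.4358e+06 kJ/h
|Q| = 398.83 kW = 398830 W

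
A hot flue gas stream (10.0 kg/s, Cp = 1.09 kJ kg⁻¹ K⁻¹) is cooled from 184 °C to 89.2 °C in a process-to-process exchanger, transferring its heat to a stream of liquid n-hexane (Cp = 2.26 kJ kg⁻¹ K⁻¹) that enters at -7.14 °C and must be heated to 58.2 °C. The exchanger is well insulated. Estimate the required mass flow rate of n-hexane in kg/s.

Heat released by hot stream: Q = 10.0 × 1.09 × (184 − 89.2) = 1033.3 kJ/s
Energy balance on cold side (adiabatic exchanger): Q = ṁ_c·Cp_c·(T_c,out − T_c,in)
ṁ_c = 1033.3 / [2.26 × (58.2 − -7.14)] = 6.9976 kg/s

ṁ_c = 7.00 kg/s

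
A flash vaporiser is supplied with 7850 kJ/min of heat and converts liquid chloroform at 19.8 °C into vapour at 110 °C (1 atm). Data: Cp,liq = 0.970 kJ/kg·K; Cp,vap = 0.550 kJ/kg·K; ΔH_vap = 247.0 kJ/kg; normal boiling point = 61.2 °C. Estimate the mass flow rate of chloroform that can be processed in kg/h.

Δh = 0.970×(61.2−19.8) + 247.0 + 0.550×(110−61.2) = 314 kJ/kg
Q = 7850 kJ/min = 130.83 kJ/s = 471000 kJ/h
ṁ = Q/Δh = 471000 / 314 = 1500 kg/h

ṁ = 1500 kg/h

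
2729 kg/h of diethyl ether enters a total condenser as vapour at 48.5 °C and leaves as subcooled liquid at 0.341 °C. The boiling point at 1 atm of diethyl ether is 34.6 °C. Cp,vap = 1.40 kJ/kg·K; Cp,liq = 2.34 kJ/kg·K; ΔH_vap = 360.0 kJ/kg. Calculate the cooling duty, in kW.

Q_c = 348 kW

vapour 48.5→34.6 °C: -19.46 kJ/kg
condensation at 34.6 °C: -360 kJ/kg
liquid 34.6→0.341 °C: -80.166 kJ/kg
Δh = -19.46 + -360 + -80.166 = -459.63 kJ/kg
Q = ṁ·Δh = 2729 kg/h × -459.63 kJ/kg = -1.2543e+06 kJ/h
|Q| = 348.42 kW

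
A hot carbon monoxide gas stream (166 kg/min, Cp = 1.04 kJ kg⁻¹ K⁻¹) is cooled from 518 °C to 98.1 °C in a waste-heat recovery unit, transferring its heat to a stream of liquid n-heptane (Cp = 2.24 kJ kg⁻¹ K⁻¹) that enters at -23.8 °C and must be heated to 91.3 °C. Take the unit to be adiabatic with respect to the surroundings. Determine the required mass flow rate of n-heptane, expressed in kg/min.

Heat released by hot stream: Q = 166 × 1.04 × (518 − 98.1) = 72492 kJ/min
Energy balance on cold side (adiabatic exchanger): Q = ṁ_c·Cp_c·(T_c,out − T_c,in)
ṁ_c = 72492 / [2.24 × (91.3 − -23.8)] = 281.17 kg/min

ṁ_c = 281 kg/min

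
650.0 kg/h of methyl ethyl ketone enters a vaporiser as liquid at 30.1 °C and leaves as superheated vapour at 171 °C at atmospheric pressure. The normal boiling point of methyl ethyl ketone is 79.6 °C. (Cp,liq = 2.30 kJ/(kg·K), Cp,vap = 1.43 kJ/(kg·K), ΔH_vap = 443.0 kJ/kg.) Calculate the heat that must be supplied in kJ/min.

liquid 30.1→79.6 °C: 113.85 kJ/kg
vaporisation at 79.6 °C: 443 kJ/kg
vapour 79.6→171 °C: 130.7 kJ/kg
Δh = 113.85 + 443 + 130.7 = 687.55 kJ/kg
Q = ṁ·Δh = 650.0 kg/h × 687.55 kJ/kg = 446910 kJ/h
|Q| = 124.14 kW = 7448.5 kJ/min

Q = 7450 kJ/min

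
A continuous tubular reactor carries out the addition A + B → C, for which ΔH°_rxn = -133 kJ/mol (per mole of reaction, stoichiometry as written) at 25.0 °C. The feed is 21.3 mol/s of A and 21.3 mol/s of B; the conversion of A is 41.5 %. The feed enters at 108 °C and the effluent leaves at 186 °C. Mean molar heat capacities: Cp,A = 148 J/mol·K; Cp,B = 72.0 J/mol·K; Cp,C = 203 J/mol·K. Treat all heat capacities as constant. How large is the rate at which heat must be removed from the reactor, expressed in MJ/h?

Q_out = 3000 MJ/h

Extent of reaction ξ = 0.415 × 21.3 = 8.8395 mol/s
Reaction term: ξ·ΔH°_rxn = 8.8395 × -133 = -1175.7 kJ/s
Sensible, feed 108→25 °C: -388.94 kJ/s
Outlet flows (mol/s): A 12.461, B 12.461, C 8.8395
Sensible, products 25→186 °C: 730.25 kJ/s
Q = ΔH = -834.34 kJ/s = -834.34 kW
Heat removed = 3003.6 MJ/h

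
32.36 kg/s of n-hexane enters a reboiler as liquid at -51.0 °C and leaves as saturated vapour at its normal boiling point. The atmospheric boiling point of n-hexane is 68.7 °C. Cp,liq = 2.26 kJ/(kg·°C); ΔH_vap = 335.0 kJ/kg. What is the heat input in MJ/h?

liquid -51.0→68.7 °C: 270.52 kJ/kg
vaporisation at 68.7 °C: 335 kJ/kg
Δh = 270.52 + 335 = 605.52 kJ/kg
Q = ṁ·Δh = 32.36 kg/s × 605.52 kJ/kg = 19595 kJ/s
|Q| = 19595 kW = 70541 MJ/h

Q = 70500 MJ/h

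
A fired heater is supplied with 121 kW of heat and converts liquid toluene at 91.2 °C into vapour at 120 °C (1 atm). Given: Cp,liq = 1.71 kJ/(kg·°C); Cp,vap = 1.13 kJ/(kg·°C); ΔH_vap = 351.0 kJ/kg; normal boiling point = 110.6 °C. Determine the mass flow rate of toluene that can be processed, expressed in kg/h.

Δh = 1.71×(110.6−91.2) + 351.0 + 1.13×(120−110.6) = 394.8 kJ/kg
Q = 121 kW = 121 kJ/s = 435600 kJ/h
ṁ = Q/Δh = 435600 / 394.8 = 1103.4 kg/h

ṁ = 1100 kg/h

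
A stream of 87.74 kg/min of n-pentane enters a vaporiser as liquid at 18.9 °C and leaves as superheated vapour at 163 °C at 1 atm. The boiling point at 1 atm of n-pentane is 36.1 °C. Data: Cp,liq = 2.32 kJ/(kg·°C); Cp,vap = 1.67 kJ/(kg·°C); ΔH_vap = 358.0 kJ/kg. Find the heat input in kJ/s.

liquid 18.9→36.1 °C: 39.904 kJ/kg
vaporisation at 36.1 °C: 358 kJ/kg
vapour 36.1→163 °C: 211.92 kJ/kg
Δh = 39.904 + 358 + 211.92 = 609.83 kJ/kg
Q = ṁ·Δh = 87.74 kg/min × 609.83 kJ/kg = 53506 kJ/min
|Q| = 891.77 kW

Q = 892 kJ/s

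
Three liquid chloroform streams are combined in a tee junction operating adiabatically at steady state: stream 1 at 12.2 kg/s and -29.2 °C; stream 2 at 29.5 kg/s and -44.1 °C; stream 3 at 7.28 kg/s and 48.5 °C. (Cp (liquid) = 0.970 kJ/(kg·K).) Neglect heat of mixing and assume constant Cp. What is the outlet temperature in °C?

T_out = -26.6 °C

Adiabatic, steady state ⇒ Σ ṁᵢCp,ᵢ(T_out − Tᵢ) = 0
Σ ṁᵢCp,ᵢTᵢ = 12.2×0.970×-29.2 + 29.5×0.970×-44.1 + 7.28×0.970×48.5 = -1265
Σ ṁᵢCp,ᵢ = 12.2×0.970 + 29.5×0.970 + 7.28×0.970 = 47.511
T_out = -1265 / 47.511 = -26.625 °C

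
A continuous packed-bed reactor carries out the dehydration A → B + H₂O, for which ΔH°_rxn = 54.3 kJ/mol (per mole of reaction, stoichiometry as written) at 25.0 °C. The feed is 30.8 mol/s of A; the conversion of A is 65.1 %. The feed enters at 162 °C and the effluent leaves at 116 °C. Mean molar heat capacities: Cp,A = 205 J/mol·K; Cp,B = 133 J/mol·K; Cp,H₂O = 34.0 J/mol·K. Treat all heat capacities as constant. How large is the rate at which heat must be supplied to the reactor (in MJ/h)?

Extent of reaction ξ = 0.651 × 30.8 = 20.051 mol/s
Reaction term: ξ·ΔH°_rxn = 20.051 × 54.3 = 1088.8 kJ/s
Sensible, feed 162→25 °C: -865.02 kJ/s
Outlet flows (mol/s): A 10.749, B 20.051, H₂O 20.051
Sensible, products 25→116 °C: 505.24 kJ/s
Q = ΔH = 728.98 kJ/s = 728.98 kW
Heat supplied = 2624.3 MJ/h

Q_in = 2620 MJ/h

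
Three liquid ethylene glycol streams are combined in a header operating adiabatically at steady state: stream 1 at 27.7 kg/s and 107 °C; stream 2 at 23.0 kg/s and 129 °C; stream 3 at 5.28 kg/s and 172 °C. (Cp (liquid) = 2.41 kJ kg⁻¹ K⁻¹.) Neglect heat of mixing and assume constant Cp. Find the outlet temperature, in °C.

T_out = 122 °C

Energy balance with Q = 0: Σ ṁᵢCp,ᵢ(T_out − Tᵢ) = 0
T_out = Σ ṁᵢCp,ᵢTᵢ / Σ ṁᵢCp,ᵢ
      = 16482 / 134.91 = 122.17 °C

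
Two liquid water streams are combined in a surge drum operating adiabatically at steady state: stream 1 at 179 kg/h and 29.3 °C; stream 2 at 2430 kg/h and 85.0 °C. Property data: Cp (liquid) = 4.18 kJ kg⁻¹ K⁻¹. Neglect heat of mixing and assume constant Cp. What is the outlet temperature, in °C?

Energy balance with Q = 0: Σ ṁᵢCp,ᵢ(T_out − Tᵢ) = 0
T_out = Σ ṁᵢCp,ᵢTᵢ / Σ ṁᵢCp,ᵢ
      = 885300 / 10906 = 81.178 °C

T_out = 81.2 °C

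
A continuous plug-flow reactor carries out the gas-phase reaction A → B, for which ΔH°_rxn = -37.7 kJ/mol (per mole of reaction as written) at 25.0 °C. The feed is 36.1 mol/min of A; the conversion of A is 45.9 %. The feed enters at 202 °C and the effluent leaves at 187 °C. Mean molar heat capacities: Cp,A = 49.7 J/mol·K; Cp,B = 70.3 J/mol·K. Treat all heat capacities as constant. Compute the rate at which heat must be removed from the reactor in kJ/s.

Extent of reaction ξ = 0.459 × 36.1 = 16.57 mol/min
Reaction term: ξ·ΔH°_rxn = 16.57 × -37.7 = -624.69 kJ/min
Sensible, feed 202→25 °C: -317.57 kJ/min
Outlet flows (mol/min): A 19.53, B 16.57
Sensible, products 25→187 °C: 345.95 kJ/min
Q = ΔH = -596.3 kJ/min = -9.9383 kW
Heat removed = 9.9383 kJ/s

Q_out = 9.94 kJ/s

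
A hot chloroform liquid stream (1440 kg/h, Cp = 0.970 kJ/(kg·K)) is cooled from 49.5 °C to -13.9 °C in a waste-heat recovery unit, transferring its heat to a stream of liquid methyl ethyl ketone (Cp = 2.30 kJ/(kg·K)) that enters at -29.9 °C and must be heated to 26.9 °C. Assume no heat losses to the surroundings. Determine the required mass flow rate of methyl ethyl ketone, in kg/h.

Heat released by hot stream: Q = 1440 × 0.970 × (49.5 − -13.9) = 88557 kJ/h
Energy balance on cold side (adiabatic exchanger): Q = ṁ_c·Cp_c·(T_c,out − T_c,in)
ṁ_c = 88557 / [2.30 × (26.9 − -29.9)] = 677.87 kg/h

ṁ_c = 678 kg/h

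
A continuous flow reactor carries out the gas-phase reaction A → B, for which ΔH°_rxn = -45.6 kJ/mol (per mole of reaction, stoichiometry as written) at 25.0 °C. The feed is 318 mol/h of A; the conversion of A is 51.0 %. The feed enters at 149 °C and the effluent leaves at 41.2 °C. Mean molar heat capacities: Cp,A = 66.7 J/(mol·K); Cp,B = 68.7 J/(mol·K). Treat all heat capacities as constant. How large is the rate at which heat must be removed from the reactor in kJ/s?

Extent of reaction ξ = 0.510 × 318 = 162.18 mol/h
Reaction term: ξ·ΔH°_rxn = 162.18 × -45.6 = -7395.4 kJ/h
Sensible, feed 149→25 °C: -2630.1 kJ/h
Outlet flows (mol/h): A 155.82, B 162.18
Sensible, products 25→41.2 °C: 348.87 kJ/h
Q = ΔH = -9676.7 kJ/h = -2.688 kW
Heat removed = 2.688 kJ/s

Q_out = 2.69 kJ/s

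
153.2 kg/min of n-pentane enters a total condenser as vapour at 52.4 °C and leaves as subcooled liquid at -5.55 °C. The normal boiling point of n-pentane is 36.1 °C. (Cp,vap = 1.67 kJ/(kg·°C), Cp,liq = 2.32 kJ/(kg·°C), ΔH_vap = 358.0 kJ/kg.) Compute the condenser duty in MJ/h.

vapour 52.4→36.1 °C: -27.221 kJ/kg
condensation at 36.1 °C: -358 kJ/kg
liquid 36.1→-5.55 °C: -96.628 kJ/kg
Δh = -27.221 + -358 + -96.628 = -481.85 kJ/kg
Q = ṁ·Δh = 153.2 kg/min × -481.85 kJ/kg = -73819 kJ/min
|Q| = 1230.3 kW = 4429.2 MJ/h

Q_c = 4430 MJ/h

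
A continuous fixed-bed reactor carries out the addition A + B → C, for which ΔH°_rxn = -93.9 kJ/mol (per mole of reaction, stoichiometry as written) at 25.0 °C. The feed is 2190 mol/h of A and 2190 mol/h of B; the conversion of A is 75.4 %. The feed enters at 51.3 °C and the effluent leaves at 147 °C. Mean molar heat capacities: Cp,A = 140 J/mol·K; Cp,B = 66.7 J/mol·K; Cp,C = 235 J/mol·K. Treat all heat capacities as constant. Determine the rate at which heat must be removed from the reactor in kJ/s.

Q_out = 29.5 kJ/s

Extent of reaction ξ = 0.754 × 2190 = 1651.3 mol/h
Reaction term: ξ·ΔH°_rxn = 1651.3 × -93.9 = -155050 kJ/h
Sensible, feed 51.3→25 °C: -11905 kJ/h
Outlet flows (mol/h): A 538.74, B 538.74, C 1651.3
Sensible, products 25→147 °C: 60927 kJ/h
Q = ΔH = -106030 kJ/h = -29.453 kW
Heat removed = 29.453 kJ/s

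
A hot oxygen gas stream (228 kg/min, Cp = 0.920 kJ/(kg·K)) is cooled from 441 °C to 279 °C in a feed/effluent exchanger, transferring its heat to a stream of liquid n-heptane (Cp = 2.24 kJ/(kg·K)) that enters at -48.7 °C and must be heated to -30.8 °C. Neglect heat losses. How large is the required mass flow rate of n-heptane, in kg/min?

ṁ_c = 847 kg/min

Heat released by hot stream: Q = 228 × 0.920 × (441 − 279) = 33981 kJ/min
Energy balance on cold side (adiabatic exchanger): Q = ṁ_c·Cp_c·(T_c,out − T_c,in)
ṁ_c = 33981 / [2.24 × (-30.8 − -48.7)] = 847.49 kg/min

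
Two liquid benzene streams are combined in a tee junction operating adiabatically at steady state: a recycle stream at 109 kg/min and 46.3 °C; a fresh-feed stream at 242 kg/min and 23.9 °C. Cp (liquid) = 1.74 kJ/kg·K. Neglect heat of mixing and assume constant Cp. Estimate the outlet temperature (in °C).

T_out = 30.9 °C

No heat crosses the boundary, so H_out = H_in.
Σ ṁᵢCp,ᵢTᵢ = 109×1.74×46.3 + 242×1.74×23.9 = 18845
Σ ṁᵢCp,ᵢ = 109×1.74 + 242×1.74 = 610.74
T_out = 18845 / 610.74 = 30.856 °C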